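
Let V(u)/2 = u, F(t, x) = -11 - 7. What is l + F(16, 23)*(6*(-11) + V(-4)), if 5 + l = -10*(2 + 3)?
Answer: 1277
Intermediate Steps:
F(t, x) = -18
V(u) = 2*u
l = -55 (l = -5 - 10*(2 + 3) = -5 - 10*5 = -5 - 50 = -55)
l + F(16, 23)*(6*(-11) + V(-4)) = -55 - 18*(6*(-11) + 2*(-4)) = -55 - 18*(-66 - 8) = -55 - 18*(-74) = -55 + 1332 = 1277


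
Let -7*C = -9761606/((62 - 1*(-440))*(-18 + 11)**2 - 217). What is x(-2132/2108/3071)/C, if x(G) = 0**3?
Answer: 0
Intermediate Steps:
x(G) = 0
C = 9761606/170667 (C = -(-9761606)/(7*((62 - 1*(-440))*(-18 + 11)**2 - 217)) = -(-9761606)/(7*((62 + 440)*(-7)**2 - 217)) = -(-9761606)/(7*(502*49 - 217)) = -(-9761606)/(7*(24598 - 217)) = -(-9761606)/(7*24381) = -1/7*(-9761606/24381) = 9761606/170667 ≈ 57.197)
x(-2132/2108/3071)/C = 0/(9761606/170667) = 0*(170667/9761606) = 0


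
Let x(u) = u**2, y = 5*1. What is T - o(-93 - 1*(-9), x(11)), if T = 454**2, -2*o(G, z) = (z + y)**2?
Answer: 214054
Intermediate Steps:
y = 5
o(G, z) = -(5 + z)**2/2 (o(G, z) = -(z + 5)**2/2 = -(5 + z)**2/2)
T = 206116
T - o(-93 - 1*(-9), x(11)) = 206116 - (-1)*(5 + 11**2)**2/2 = 206116 - (-1)*(5 + 121)**2/2 = 206116 - (-1)*126**2/2 = 206116 - (-1)*15876/2 = 206116 - 1*(-7938) = 206116 + 7938 = 214054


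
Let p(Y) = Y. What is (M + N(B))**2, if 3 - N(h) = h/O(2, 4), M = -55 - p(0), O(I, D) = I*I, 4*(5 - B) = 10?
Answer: 177241/64 ≈ 2769.4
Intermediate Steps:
B = 5/2 (B = 5 - 1/4*10 = 5 - 5/2 = 5/2 ≈ 2.5000)
O(I, D) = I**2
M = -55 (M = -55 - 1*0 = -55 + 0 = -55)
N(h) = 3 - h/4 (N(h) = 3 - h/(2**2) = 3 - h/4)
(M + N(B))**2 = (-55 + (3 - 1/4*5/2))**2 = (-55 + (3 - 5/8))**2 = (-55 + 19/8)**2 = (-421/8)**2 = 177241/64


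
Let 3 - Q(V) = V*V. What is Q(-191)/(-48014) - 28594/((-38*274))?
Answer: 438180313/124980442 ≈ 3.5060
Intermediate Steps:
Q(V) = 3 - V² (Q(V) = 3 - V*V = 3 - V²)
Q(-191)/(-48014) - 28594/((-38*274)) = (3 - 1*(-191)²)/(-48014) - 28594/((-38*274)) = (3 - 1*36481)*(-1/48014) - 28594/(-10412) = (3 - 36481)*(-1/48014) - 28594*(-1/10412) = -36478*(-1/48014) + 14297/5206 = 18239/24007 + 14297/5206 = 438180313/124980442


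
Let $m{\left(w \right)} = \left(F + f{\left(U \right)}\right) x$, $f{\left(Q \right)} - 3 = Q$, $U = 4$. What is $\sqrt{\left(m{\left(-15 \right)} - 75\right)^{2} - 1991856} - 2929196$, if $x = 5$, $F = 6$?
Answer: $-2929196 + 2 i \sqrt{497939} \approx -2.9292 \cdot 10^{6} + 1411.3 i$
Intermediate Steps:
$f{\left(Q \right)} = 3 + Q$
$m{\left(w \right)} = 65$ ($m{\left(w \right)} = \left(6 + \left(3 + 4\right)\right) 5 = \left(6 + 7\right) 5 = 13 \cdot 5 = 65$)
$\sqrt{\left(m{\left(-15 \right)} - 75\right)^{2} - 1991856} - 2929196 = \sqrt{\left(65 - 75\right)^{2} - 1991856} - 2929196 = \sqrt{\left(-10\right)^{2} - 1991856} - 2929196 = \sqrt{100 - 1991856} - 2929196 = \sqrt{-1991756} - 2929196 = 2 i \sqrt{497939} - 2929196 = -2929196 + 2 i \sqrt{497939}$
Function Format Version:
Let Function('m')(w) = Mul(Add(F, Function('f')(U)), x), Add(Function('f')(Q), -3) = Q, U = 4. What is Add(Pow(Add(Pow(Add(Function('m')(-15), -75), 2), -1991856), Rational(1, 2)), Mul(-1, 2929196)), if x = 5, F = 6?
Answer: Add(-2929196, Mul(2, I, Pow(497939, Rational(1, 2)))) ≈ Add(-2.9292e+6, Mul(1411.3, I))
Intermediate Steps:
Function('f')(Q) = Add(3, Q)
Function('m')(w) = 65 (Function('m')(w) = Mul(Add(6, Add(3, 4)), 5) = Mul(Add(6, 7), 5) = Mul(13, 5) = 65)
Add(Pow(Add(Pow(Add(Function('m')(-15), -75), 2), -1991856), Rational(1, 2)), Mul(-1, 2929196)) = Add(Pow(Add(Pow(Add(65, -75), 2), -1991856), Rational(1, 2)), Mul(-1, 2929196)) = Add(Pow(Add(Pow(-10, 2), -1991856), Rational(1, 2)), -2929196) = Add(Pow(Add(100, -1991856), Rational(1, 2)), -2929196) = Add(Pow(-1991756, Rational(1, 2)), -2929196) = Add(Mul(2, I, Pow(497939, Rational(1, 2))), -2929196) = Add(-2929196, Mul(2, I, Pow(497939, Rational(1, 2))))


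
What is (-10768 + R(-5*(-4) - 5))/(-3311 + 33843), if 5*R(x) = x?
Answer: -10765/30532 ≈ -0.35258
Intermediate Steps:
R(x) = x/5
(-10768 + R(-5*(-4) - 5))/(-3311 + 33843) = (-10768 + (-5*(-4) - 5)/5)/(-3311 + 33843) = (-10768 + (20 - 5)/5)/30532 = (-10768 + (⅕)*15)*(1/30532) = (-10768 + 3)*(1/30532) = -10765*1/30532 = -10765/30532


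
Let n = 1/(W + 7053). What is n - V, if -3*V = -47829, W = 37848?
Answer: -715856642/44901 ≈ -15943.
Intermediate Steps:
n = 1/44901 (n = 1/(37848 + 7053) = 1/44901 ≈ 2.2271e-5)
V = 15943 (V = -⅓*(-47829) = 15943)
n - V = 1/44901 - 1*15943 = 1/44901 - 15943 = -715856642/44901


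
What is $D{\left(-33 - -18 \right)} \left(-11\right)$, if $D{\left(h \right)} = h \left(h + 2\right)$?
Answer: $-2145$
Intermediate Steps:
$D{\left(h \right)} = h \left(2 + h\right)$
$D{\left(-33 - -18 \right)} \left(-11\right) = \left(-33 - -18\right) \left(2 - 15\right) \left(-11\right) = \left(-33 + 18\right) \left(2 + \left(-33 + 18\right)\right) \left(-11\right) = - 15 \left(2 - 15\right) \left(-11\right) = \left(-15\right) \left(-13\right) \left(-11\right) = 195 \left(-11\right) = -2145$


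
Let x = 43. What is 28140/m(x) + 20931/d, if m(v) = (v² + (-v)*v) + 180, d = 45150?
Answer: 7079381/45150 ≈ 156.80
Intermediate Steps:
m(v) = 180 (m(v) = (v² - v²) + 180 = 0 + 180 = 180)
28140/m(x) + 20931/d = 28140/180 + 20931/45150 = 28140*(1/180) + 20931*(1/45150) = 469/3 + 6977/15050 = 7079381/45150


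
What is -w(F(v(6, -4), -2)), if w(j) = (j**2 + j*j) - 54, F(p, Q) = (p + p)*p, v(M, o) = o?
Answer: -1994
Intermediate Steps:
F(p, Q) = 2*p**2 (F(p, Q) = (2*p)*p = 2*p**2)
w(j) = -54 + 2*j**2 (w(j) = (j**2 + j**2) - 54 = 2*j**2 - 54 = -54 + 2*j**2)
-w(F(v(6, -4), -2)) = -(-54 + 2*(2*(-4)**2)**2) = -(-54 + 2*(2*16)**2) = -(-54 + 2*32**2) = -(-54 + 2*1024) = -(-54 + 2048) = -1*1994 = -1994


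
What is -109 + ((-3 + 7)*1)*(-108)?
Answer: -541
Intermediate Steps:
-109 + ((-3 + 7)*1)*(-108) = -109 + (4*1)*(-108) = -109 + 4*(-108) = -109 - 432 = -541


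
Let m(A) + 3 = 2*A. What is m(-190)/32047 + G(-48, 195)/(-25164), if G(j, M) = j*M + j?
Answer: 24321697/67202559 ≈ 0.36192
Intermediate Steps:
m(A) = -3 + 2*A
G(j, M) = j + M*j (G(j, M) = M*j + j = j + M*j)
m(-190)/32047 + G(-48, 195)/(-25164) = (-3 + 2*(-190))/32047 - 48*(1 + 195)/(-25164) = (-3 - 380)*(1/32047) - 48*196*(-1/25164) = -383*1/32047 - 9408*(-1/25164) = -383/32047 + 784/2097 = 24321697/67202559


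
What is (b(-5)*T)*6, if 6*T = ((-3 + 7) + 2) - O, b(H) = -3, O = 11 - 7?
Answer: -6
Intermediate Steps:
O = 4
T = ⅓ (T = (((-3 + 7) + 2) - 1*4)/6 = ((4 + 2) - 4)/6 = (6 - 4)/6 = (⅙)*2 = ⅓ ≈ 0.33333)
(b(-5)*T)*6 = -3*⅓*6 = -1*6 = -6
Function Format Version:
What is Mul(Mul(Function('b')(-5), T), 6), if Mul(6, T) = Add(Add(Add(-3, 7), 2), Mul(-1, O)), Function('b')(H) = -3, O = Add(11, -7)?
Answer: -6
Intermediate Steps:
O = 4
T = Rational(1, 3) (T = Mul(Rational(1, 6), Add(Add(Add(-3, 7), 2), Mul(-1, 4))) = Mul(Rational(1, 6), Add(Add(4, 2), -4)) = Mul(Rational(1, 6), Add(6, -4)) = Mul(Rational(1, 6), 2) = Rational(1, 3) ≈ 0.33333)
Mul(Mul(Function('b')(-5), T), 6) = Mul(Mul(-3, Rational(1, 3)), 6) = Mul(-1, 6) = -6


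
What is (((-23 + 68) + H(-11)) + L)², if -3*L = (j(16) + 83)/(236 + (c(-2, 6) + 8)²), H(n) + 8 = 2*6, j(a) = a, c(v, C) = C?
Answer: 49632025/20736 ≈ 2393.5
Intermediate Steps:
H(n) = 4 (H(n) = -8 + 2*6 = -8 + 12 = 4)
L = -11/144 (L = -(16 + 83)/(3*(236 + (6 + 8)²)) = -33/(236 + 14²) = -33/(236 + 196) = -33/432 = -⅓*11/48 = -11/144 ≈ -0.076389)
(((-23 + 68) + H(-11)) + L)² = (((-23 + 68) + 4) - 11/144)² = ((45 + 4) - 11/144)² = (49 - 11/144)² = (7045/144)² = 49632025/20736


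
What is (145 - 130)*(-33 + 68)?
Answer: 525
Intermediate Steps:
(145 - 130)*(-33 + 68) = 15*35 = 525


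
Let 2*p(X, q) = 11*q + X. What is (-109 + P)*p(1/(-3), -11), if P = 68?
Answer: 7462/3 ≈ 2487.3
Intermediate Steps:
p(X, q) = X/2 + 11*q/2 (p(X, q) = (11*q + X)/2 = (X + 11*q)/2 = X/2 + 11*q/2)
(-109 + P)*p(1/(-3), -11) = (-109 + 68)*((½)/(-3) + (11/2)*(-11)) = -41*((½)*(-⅓) - 121/2) = -41*(-⅙ - 121/2) = -41*(-182/3) = 7462/3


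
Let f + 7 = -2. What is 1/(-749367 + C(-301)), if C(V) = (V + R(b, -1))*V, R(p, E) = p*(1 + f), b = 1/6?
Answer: -3/1975094 ≈ -1.5189e-6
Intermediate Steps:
b = ⅙ ≈ 0.16667
f = -9 (f = -7 - 2 = -9)
R(p, E) = -8*p (R(p, E) = p*(1 - 9) = p*(-8) = -8*p)
C(V) = V*(-4/3 + V) (C(V) = (V - 8*⅙)*V = (V - 4/3)*V = (-4/3 + V)*V = V*(-4/3 + V))
1/(-749367 + C(-301)) = 1/(-749367 + (⅓)*(-301)*(-4 + 3*(-301))) = 1/(-749367 + (⅓)*(-301)*(-4 - 903)) = 1/(-749367 + (⅓)*(-301)*(-907)) = 1/(-749367 + 273007/3) = 1/(-1975094/3) = -3/1975094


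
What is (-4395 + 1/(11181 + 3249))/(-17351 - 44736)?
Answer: 63419849/895915410 ≈ 0.070788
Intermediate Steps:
(-4395 + 1/(11181 + 3249))/(-17351 - 44736) = (-4395 + 1/14430)/(-62087) = (-4395 + 1/14430)*(-1/62087) = -63419849/14430*(-1/62087) = 63419849/895915410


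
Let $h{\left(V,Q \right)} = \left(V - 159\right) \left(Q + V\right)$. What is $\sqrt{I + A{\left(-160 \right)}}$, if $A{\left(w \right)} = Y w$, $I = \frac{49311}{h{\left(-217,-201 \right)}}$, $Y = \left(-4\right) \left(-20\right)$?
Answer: $\frac{i \sqrt{19760939797247}}{39292} \approx 113.14 i$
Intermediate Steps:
$h{\left(V,Q \right)} = \left(-159 + V\right) \left(Q + V\right)$
$Y = 80$
$I = \frac{49311}{157168}$ ($I = \frac{49311}{\left(-217\right)^{2} - -31959 - -34503 - -43617} = \frac{49311}{47089 + 31959 + 34503 + 43617} = \frac{49311}{157168} \approx 0.31375$)
$A{\left(w \right)} = 80 w$
$\sqrt{I + A{\left(-160 \right)}} = \sqrt{\frac{49311}{157168} + 80 \left(-160\right)} = \sqrt{\frac{49311}{157168} - 12800} = \sqrt{- \frac{2011701089}{157168}} = \frac{i \sqrt{19760939797247}}{39292}$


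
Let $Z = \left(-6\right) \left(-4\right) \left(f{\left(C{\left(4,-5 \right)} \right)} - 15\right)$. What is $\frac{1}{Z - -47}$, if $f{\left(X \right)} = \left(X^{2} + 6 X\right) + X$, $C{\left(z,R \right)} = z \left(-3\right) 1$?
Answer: $\frac{1}{1127} \approx 0.00088731$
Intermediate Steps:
$C{\left(z,R \right)} = - 3 z$ ($C{\left(z,R \right)} = - 3 z 1 = - 3 z$)
$f{\left(X \right)} = X^{2} + 7 X$
$Z = 1080$ ($Z = \left(-6\right) \left(-4\right) \left(\left(-3\right) 4 \left(7 - 12\right) - 15\right) = 24 \left(- 12 \left(7 - 12\right) - 15\right) = 24 \left(\left(-12\right) \left(-5\right) - 15\right) = 24 \left(60 - 15\right) = 24 \cdot 45 = 1080$)
$\frac{1}{Z - -47} = \frac{1}{1080 - -47} = \frac{1}{1080 + 47} = \frac{1}{1127}$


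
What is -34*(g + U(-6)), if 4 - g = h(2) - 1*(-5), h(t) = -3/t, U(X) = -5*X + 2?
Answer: -1105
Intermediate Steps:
U(X) = 2 - 5*X
g = ½ (g = 4 - (-3/2 - 1*(-5)) = 4 - (-3*½ + 5) = 4 - (-3/2 + 5) = 4 - 1*7/2 = 4 - 7/2 = ½ ≈ 0.50000)
-34*(g + U(-6)) = -34*(½ + (2 - 5*(-6))) = -34*(½ + (2 + 30)) = -34*(½ + 32) = -34*65/2 = -1105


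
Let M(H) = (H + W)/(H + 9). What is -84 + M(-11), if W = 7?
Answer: -82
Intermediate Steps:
M(H) = (7 + H)/(9 + H) (M(H) = (H + 7)/(H + 9) = (7 + H)/(9 + H))
-84 + M(-11) = -84 + (7 - 11)/(9 - 11) = -84 - 4/(-2) = -84 - ½*(-4) = -84 + 2 = -82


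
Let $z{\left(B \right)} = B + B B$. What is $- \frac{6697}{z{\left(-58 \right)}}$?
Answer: $- \frac{6697}{3306} \approx -2.0257$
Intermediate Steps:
$z{\left(B \right)} = B + B^{2}$
$- \frac{6697}{z{\left(-58 \right)}} = - \frac{6697}{\left(-58\right) \left(1 - 58\right)} = - \frac{6697}{\left(-58\right) \left(-57\right)} = - \frac{6697}{3306}$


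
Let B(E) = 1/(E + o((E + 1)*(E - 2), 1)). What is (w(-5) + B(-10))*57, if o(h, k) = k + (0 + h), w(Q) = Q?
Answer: -9386/33 ≈ -284.42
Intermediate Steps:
o(h, k) = h + k (o(h, k) = k + h = h + k)
B(E) = 1/(1 + E + (1 + E)*(-2 + E)) (B(E) = 1/(E + ((E + 1)*(E - 2) + 1)) = 1/(E + ((1 + E)*(-2 + E) + 1)) = 1/(E + (1 + (1 + E)*(-2 + E))) = 1/(1 + E + (1 + E)*(-2 + E)))
(w(-5) + B(-10))*57 = (-5 + 1/(-1 + (-10)²))*57 = (-5 + 1/(-1 + 100))*57 = (-5 + 1/99)*57 = -494/99*57 = -9386/33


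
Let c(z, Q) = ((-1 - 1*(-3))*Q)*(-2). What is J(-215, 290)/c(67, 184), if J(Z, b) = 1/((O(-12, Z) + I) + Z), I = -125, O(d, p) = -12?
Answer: 1/259072 ≈ 3.8599e-6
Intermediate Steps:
J(Z, b) = 1/(-137 + Z) (J(Z, b) = 1/((-12 - 125) + Z) = 1/(-137 + Z))
c(z, Q) = -4*Q (c(z, Q) = ((-1 + 3)*Q)*(-2) = (2*Q)*(-2) = -4*Q)
J(-215, 290)/c(67, 184) = 1/((-137 - 215)*((-4*184))) = 1/(-352*(-736)) = -1/352*(-1/736) = 1/259072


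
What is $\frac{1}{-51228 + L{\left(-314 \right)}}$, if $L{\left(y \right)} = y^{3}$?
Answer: $- \frac{1}{31010372} \approx -3.2247 \cdot 10^{-8}$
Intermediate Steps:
$\frac{1}{-51228 + L{\left(-314 \right)}} = \frac{1}{-51228 + \left(-314\right)^{3}} = \frac{1}{-51228 - 30959144} = \frac{1}{-31010372} = - \frac{1}{31010372}$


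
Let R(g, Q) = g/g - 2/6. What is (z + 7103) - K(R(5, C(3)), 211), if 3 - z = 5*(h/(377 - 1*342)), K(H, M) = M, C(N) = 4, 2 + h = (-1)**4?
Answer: 48266/7 ≈ 6895.1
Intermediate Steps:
h = -1 (h = -2 + (-1)**4 = -2 + 1 = -1)
R(g, Q) = 2/3 (R(g, Q) = 1 - 2*1/6 = 1 - 1/3 = 2/3)
z = 22/7 (z = 3 - 5*(-1/(377 - 1*342)) = 3 - 5*(-1/(377 - 342)) = 3 - 5*(-1/35) = 3 - 5*(-1*1/35) = 3 - 5*(-1)/35 = 3 - 1*(-1/7) = 3 + 1/7 = 22/7 ≈ 3.1429)
(z + 7103) - K(R(5, C(3)), 211) = (22/7 + 7103) - 1*211 = 49743/7 - 211 = 48266/7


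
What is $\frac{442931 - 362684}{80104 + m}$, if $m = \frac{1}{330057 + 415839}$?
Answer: $\frac{59855916312}{59749253185} \approx 1.0018$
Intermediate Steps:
$m = \frac{1}{745896} \approx 1.3407 \cdot 10^{-6}$
$\frac{442931 - 362684}{80104 + m} = \frac{442931 - 362684}{80104 + \frac{1}{745896}} = \frac{80247}{\frac{59749253185}{745896}} = 80247 \cdot \frac{745896}{59749253185} = \frac{59855916312}{59749253185}$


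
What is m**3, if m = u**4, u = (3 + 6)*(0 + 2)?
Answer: 1156831381426176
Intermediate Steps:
u = 18 (u = 9*2 = 18)
m = 104976 (m = 18**4 = 104976)
m**3 = 104976**3 = 1156831381426176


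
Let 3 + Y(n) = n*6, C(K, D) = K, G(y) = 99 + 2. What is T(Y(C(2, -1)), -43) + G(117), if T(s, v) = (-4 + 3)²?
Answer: 102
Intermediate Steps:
G(y) = 101
Y(n) = -3 + 6*n (Y(n) = -3 + n*6 = -3 + 6*n)
T(s, v) = 1 (T(s, v) = (-1)² = 1)
T(Y(C(2, -1)), -43) + G(117) = 1 + 101 = 102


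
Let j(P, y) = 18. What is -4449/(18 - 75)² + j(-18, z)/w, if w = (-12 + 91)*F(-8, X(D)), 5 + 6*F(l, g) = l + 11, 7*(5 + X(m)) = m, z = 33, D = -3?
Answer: -175639/85557 ≈ -2.0529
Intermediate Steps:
X(m) = -5 + m/7
F(l, g) = 1 + l/6 (F(l, g) = -⅚ + (l + 11)/6 = -⅚ + (11 + l)/6 = -⅚ + (11/6 + l/6) = 1 + l/6)
w = -79/3 (w = (-12 + 91)*(1 + (⅙)*(-8)) = 79*(1 - 4/3) = 79*(-⅓) = -79/3 ≈ -26.333)
-4449/(18 - 75)² + j(-18, z)/w = -4449/(18 - 75)² + 18/(-79/3) = -4449/((-57)²) + 18*(-3/79) = -4449/3249 - 54/79 = -4449*1/3249 - 54/79 = -1483/1083 - 54/79 = -175639/85557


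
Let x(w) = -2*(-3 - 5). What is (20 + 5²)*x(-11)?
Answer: 720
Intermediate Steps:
x(w) = 16 (x(w) = -2*(-8) = 16)
(20 + 5²)*x(-11) = (20 + 5²)*16 = (20 + 25)*16 = 45*16 = 720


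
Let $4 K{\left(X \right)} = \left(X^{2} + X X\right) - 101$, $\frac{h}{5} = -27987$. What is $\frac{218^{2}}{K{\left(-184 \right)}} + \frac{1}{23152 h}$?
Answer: $\frac{68429810127101}{24338270626480} \approx 2.8116$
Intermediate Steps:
$h = -139935$ ($h = 5 \left(-27987\right) = -139935$)
$K{\left(X \right)} = - \frac{101}{4} + \frac{X^{2}}{2}$ ($K{\left(X \right)} = \frac{\left(X^{2} + X X\right) - 101}{4} = \frac{\left(X^{2} + X^{2}\right) - 101}{4} = \frac{2 X^{2} - 101}{4} = \frac{-101 + 2 X^{2}}{4} = - \frac{101}{4} + \frac{X^{2}}{2}$)
$\frac{218^{2}}{K{\left(-184 \right)}} + \frac{1}{23152 h} = \frac{218^{2}}{- \frac{101}{4} + \frac{\left(-184\right)^{2}}{2}} + \frac{1}{23152 \left(-139935\right)} = \frac{47524}{- \frac{101}{4} + \frac{1}{2} \cdot 33856} + \frac{1}{23152} \left(- \frac{1}{139935}\right) = \frac{47524}{- \frac{101}{4} + 16928} - \frac{1}{3239775120} = \frac{47524}{\frac{67611}{4}} - \frac{1}{3239775120} = 47524 \cdot \frac{4}{67611} - \frac{1}{3239775120} = \frac{190096}{67611} - \frac{1}{3239775120} = \frac{68429810127101}{24338270626480}$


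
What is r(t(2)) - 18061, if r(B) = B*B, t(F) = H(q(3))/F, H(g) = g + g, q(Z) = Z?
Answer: -18052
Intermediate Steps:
H(g) = 2*g
t(F) = 6/F (t(F) = (2*3)/F = 6/F)
r(B) = B²
r(t(2)) - 18061 = (6/2)² - 18061 = (6*(½))² - 18061 = 3² - 18061 = 9 - 18061 = -18052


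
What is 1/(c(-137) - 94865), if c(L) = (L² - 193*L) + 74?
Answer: -1/49581 ≈ -2.0169e-5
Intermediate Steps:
c(L) = 74 + L² - 193*L
1/(c(-137) - 94865) = 1/((74 + (-137)² - 193*(-137)) - 94865) = 1/((74 + 18769 + 26441) - 94865) = 1/(45284 - 94865) = 1/(-49581) = -1/49581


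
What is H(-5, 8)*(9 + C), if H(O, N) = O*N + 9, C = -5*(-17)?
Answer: -2914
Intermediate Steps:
C = 85
H(O, N) = 9 + N*O (H(O, N) = N*O + 9 = 9 + N*O)
H(-5, 8)*(9 + C) = (9 + 8*(-5))*(9 + 85) = (9 - 40)*94 = -31*94 = -2914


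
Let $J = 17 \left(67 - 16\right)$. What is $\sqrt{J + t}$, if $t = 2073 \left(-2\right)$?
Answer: $i \sqrt{3279} \approx 57.263 i$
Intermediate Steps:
$J = 867$ ($J = 17 \cdot 51 = 867$)
$t = -4146$
$\sqrt{J + t} = \sqrt{867 - 4146} = \sqrt{-3279} = i \sqrt{3279}$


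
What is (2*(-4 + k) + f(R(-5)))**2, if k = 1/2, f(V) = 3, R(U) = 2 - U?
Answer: 16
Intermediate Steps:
k = 1/2 ≈ 0.50000
(2*(-4 + k) + f(R(-5)))**2 = (2*(-4 + 1/2) + 3)**2 = (2*(-7/2) + 3)**2 = (-7 + 3)**2 = (-4)**2 = 16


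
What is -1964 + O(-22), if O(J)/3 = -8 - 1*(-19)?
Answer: -1931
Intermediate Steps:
O(J) = 33 (O(J) = 3*(-8 - 1*(-19)) = 3*(-8 + 19) = 3*11 = 33)
-1964 + O(-22) = -1964 + 33 = -1931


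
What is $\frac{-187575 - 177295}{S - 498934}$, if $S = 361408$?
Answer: $\frac{182435}{68763} \approx 2.6531$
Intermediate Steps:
$\frac{-187575 - 177295}{S - 498934} = \frac{-187575 - 177295}{361408 - 498934} = - \frac{364870}{-137526} = \left(-364870\right) \left(- \frac{1}{137526}\right) = \frac{182435}{68763}$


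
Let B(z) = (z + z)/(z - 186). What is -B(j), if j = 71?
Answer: 142/115 ≈ 1.2348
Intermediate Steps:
B(z) = 2*z/(-186 + z) (B(z) = (2*z)/(-186 + z) = 2*z/(-186 + z))
-B(j) = -2*71/(-186 + 71) = -2*71/(-115) = -2*71*(-1)/115 = -1*(-142/115) = 142/115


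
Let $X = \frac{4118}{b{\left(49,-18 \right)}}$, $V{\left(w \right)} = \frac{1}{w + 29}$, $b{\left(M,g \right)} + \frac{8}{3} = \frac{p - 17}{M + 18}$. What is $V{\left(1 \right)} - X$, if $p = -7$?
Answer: $\frac{6208037}{4560} \approx 1361.4$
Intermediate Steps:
$b{\left(M,g \right)} = - \frac{8}{3} - \frac{24}{18 + M}$ ($b{\left(M,g \right)} = - \frac{8}{3} + \frac{-7 - 17}{M + 18} = - \frac{8}{3} - \frac{24}{18 + M}$)
$V{\left(w \right)} = \frac{1}{29 + w}$
$X = - \frac{413859}{304}$ ($X = \frac{4118}{\frac{8}{3} \frac{1}{18 + 49} \left(-27 - 49\right)} = \frac{4118}{\frac{8}{3} \cdot \frac{1}{67} \left(-27 - 49\right)} = \frac{4118}{\frac{8}{3} \cdot \frac{1}{67} \left(-76\right)} = \frac{4118}{- \frac{608}{201}} = 4118 \left(- \frac{201}{608}\right) = - \frac{413859}{304} \approx -1361.4$)
$V{\left(1 \right)} - X = \frac{1}{29 + 1} - - \frac{413859}{304} = \frac{1}{30} + \frac{413859}{304} = \frac{6208037}{4560}$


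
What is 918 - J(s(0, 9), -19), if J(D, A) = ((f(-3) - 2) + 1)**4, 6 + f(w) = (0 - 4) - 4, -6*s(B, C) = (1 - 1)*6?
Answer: -49707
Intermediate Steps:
s(B, C) = 0 (s(B, C) = -(1 - 1)*6/6 = -0*6 = -1/6*0 = 0)
f(w) = -14 (f(w) = -6 + ((0 - 4) - 4) = -6 + (-4 - 4) = -6 - 8 = -14)
J(D, A) = 50625 (J(D, A) = ((-14 - 2) + 1)**4 = (-16 + 1)**4 = (-15)**4 = 50625)
918 - J(s(0, 9), -19) = 918 - 1*50625 = 918 - 50625 = -49707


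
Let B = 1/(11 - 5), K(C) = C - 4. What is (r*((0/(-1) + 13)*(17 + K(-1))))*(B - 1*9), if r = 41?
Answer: -56498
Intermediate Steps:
K(C) = -4 + C
B = ⅙ (B = 1/6 = ⅙ ≈ 0.16667)
(r*((0/(-1) + 13)*(17 + K(-1))))*(B - 1*9) = (41*((0/(-1) + 13)*(17 + (-4 - 1))))*(⅙ - 1*9) = (41*((0*(-1) + 13)*(17 - 5)))*(⅙ - 9) = (41*((0 + 13)*12))*(-53/6) = (41*(13*12))*(-53/6) = (41*156)*(-53/6) = 6396*(-53/6) = -56498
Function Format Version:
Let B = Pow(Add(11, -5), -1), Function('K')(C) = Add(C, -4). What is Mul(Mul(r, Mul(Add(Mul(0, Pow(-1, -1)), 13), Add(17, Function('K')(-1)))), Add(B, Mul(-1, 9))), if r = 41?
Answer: -56498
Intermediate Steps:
Function('K')(C) = Add(-4, C)
B = Rational(1, 6) (B = Pow(6, -1) = Rational(1, 6) ≈ 0.16667)
Mul(Mul(r, Mul(Add(Mul(0, Pow(-1, -1)), 13), Add(17, Function('K')(-1)))), Add(B, Mul(-1, 9))) = Mul(Mul(41, Mul(Add(Mul(0, Pow(-1, -1)), 13), Add(17, Add(-4, -1)))), Add(Rational(1, 6), Mul(-1, 9))) = Mul(Mul(41, Mul(Add(Mul(0, -1), 13), Add(17, -5))), Add(Rational(1, 6), -9)) = Mul(Mul(41, Mul(Add(0, 13), 12)), Rational(-53, 6)) = Mul(Mul(41, Mul(13, 12)), Rational(-53, 6)) = Mul(Mul(41, 156), Rational(-53, 6)) = Mul(6396, Rational(-53, 6)) = -56498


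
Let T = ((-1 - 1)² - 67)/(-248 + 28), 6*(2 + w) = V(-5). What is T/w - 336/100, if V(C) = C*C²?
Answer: -254121/75350 ≈ -3.3725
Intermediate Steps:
V(C) = C³
w = -137/6 (w = -2 + (⅙)*(-5)³ = -2 + (⅙)*(-125) = -2 - 125/6 = -137/6 ≈ -22.833)
T = 63/220 (T = ((-2)² - 67)/(-220) = (4 - 67)*(-1/220) = -63*(-1/220) = 63/220 ≈ 0.28636)
T/w - 336/100 = 63/(220*(-137/6)) - 336/100 = (63/220)*(-6/137) - 336*1/100 = -189/15070 - 84/25 = -254121/75350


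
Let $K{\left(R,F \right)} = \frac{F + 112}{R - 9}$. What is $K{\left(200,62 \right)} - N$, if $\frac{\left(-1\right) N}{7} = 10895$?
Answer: $\frac{14566789}{191} \approx 76266.0$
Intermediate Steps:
$K{\left(R,F \right)} = \frac{112 + F}{-9 + R}$
$N = -76265$ ($N = \left(-7\right) 10895 = -76265$)
$K{\left(200,62 \right)} - N = \frac{112 + 62}{-9 + 200} - -76265 = \frac{1}{191} \cdot 174 + 76265 = \frac{174}{191} + 76265 = \frac{14566789}{191}$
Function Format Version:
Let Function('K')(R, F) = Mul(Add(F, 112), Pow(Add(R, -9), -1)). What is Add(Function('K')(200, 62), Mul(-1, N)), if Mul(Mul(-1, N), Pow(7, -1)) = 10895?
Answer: Rational(14566789, 191) ≈ 76266.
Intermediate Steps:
Function('K')(R, F) = Mul(Pow(Add(-9, R), -1), Add(112, F)) (Function('K')(R, F) = Mul(Add(112, F), Pow(Add(-9, R), -1)) = Mul(Pow(Add(-9, R), -1), Add(112, F)))
N = -76265 (N = Mul(-7, 10895) = -76265)
Add(Function('K')(200, 62), Mul(-1, N)) = Add(Mul(Pow(Add(-9, 200), -1), Add(112, 62)), Mul(-1, -76265)) = Add(Mul(Pow(191, -1), 174), 76265) = Add(Mul(Rational(1, 191), 174), 76265) = Add(Rational(174, 191), 76265) = Rational(14566789, 191)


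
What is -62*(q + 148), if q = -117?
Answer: -1922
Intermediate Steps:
-62*(q + 148) = -62*(-117 + 148) = -62*31 = -1922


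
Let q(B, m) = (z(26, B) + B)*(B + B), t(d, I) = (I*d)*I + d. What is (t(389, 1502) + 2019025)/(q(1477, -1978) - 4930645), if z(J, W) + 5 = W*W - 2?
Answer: 879604970/6443648401 ≈ 0.13651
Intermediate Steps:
z(J, W) = -7 + W² (z(J, W) = -5 + (W*W - 2) = -5 + (W² - 2) = -5 + (-2 + W²) = -7 + W²)
t(d, I) = d + d*I² (t(d, I) = d*I² + d = d + d*I²)
q(B, m) = 2*B*(-7 + B + B²) (q(B, m) = ((-7 + B²) + B)*(B + B) = (-7 + B + B²)*(2*B) = 2*B*(-7 + B + B²))
(t(389, 1502) + 2019025)/(q(1477, -1978) - 4930645) = (389*(1 + 1502²) + 2019025)/(2*1477*(-7 + 1477 + 1477²) - 4930645) = (389*(1 + 2256004) + 2019025)/(2*1477*(-7 + 1477 + 2181529) - 4930645) = (389*2256005 + 2019025)/(2*1477*2182999 - 4930645) = (877585945 + 2019025)/(6448579046 - 4930645) = 879604970/6443648401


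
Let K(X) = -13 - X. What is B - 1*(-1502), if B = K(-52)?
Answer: 1541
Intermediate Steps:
B = 39 (B = -13 - 1*(-52) = -13 + 52 = 39)
B - 1*(-1502) = 39 - 1*(-1502) = 39 + 1502 = 1541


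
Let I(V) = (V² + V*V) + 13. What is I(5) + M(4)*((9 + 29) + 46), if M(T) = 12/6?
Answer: 231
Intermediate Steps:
M(T) = 2 (M(T) = 12*(⅙) = 2)
I(V) = 13 + 2*V² (I(V) = (V² + V²) + 13 = 2*V² + 13 = 13 + 2*V²)
I(5) + M(4)*((9 + 29) + 46) = (13 + 2*5²) + 2*((9 + 29) + 46) = (13 + 2*25) + 2*(38 + 46) = (13 + 50) + 2*84 = 63 + 168 = 231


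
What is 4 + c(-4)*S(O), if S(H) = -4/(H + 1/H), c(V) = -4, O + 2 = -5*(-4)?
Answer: 1588/325 ≈ 4.8862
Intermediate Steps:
O = 18 (O = -2 - 5*(-4) = -2 + 20 = 18)
4 + c(-4)*S(O) = 4 - (-16)*18/(1 + 18²) = 4 - (-16)*18/(1 + 324) = 4 - (-16)*18/325 = 4 - 4*(-72/325) = 4 + 288/325 = 1588/325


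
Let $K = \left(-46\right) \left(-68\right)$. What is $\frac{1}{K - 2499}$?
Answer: $\frac{1}{629} \approx 0.0015898$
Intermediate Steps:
$K = 3128$
$\frac{1}{K - 2499} = \frac{1}{3128 - 2499} = \frac{1}{629}$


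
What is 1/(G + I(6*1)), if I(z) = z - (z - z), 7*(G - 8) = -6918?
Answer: -7/6820 ≈ -0.0010264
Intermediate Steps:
G = -6862/7 (G = 8 + (1/7)*(-6918) = 8 - 6918/7 = -6862/7 ≈ -980.29)
I(z) = z (I(z) = z - 1*0 = z + 0 = z)
1/(G + I(6*1)) = 1/(-6862/7 + 6*1) = 1/(-6862/7 + 6) = 1/(-6820/7) = -7/6820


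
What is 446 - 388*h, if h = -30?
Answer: 12086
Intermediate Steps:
446 - 388*h = 446 - 388*(-30) = 446 + 11640 = 12086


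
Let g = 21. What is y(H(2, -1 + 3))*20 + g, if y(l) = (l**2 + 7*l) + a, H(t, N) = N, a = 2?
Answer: 421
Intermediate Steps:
y(l) = 2 + l**2 + 7*l (y(l) = (l**2 + 7*l) + 2 = 2 + l**2 + 7*l)
y(H(2, -1 + 3))*20 + g = (2 + (-1 + 3)**2 + 7*(-1 + 3))*20 + 21 = (2 + 2**2 + 7*2)*20 + 21 = (2 + 4 + 14)*20 + 21 = 20*20 + 21 = 400 + 21 = 421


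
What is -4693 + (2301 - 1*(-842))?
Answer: -1550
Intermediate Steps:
-4693 + (2301 - 1*(-842)) = -4693 + (2301 + 842) = -4693 + 3143 = -1550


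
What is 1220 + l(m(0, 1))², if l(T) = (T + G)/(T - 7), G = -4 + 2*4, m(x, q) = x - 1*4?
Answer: 1220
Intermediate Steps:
m(x, q) = -4 + x (m(x, q) = x - 4 = -4 + x)
G = 4 (G = -4 + 8 = 4)
l(T) = (4 + T)/(-7 + T) (l(T) = (T + 4)/(T - 7) = (4 + T)/(-7 + T))
1220 + l(m(0, 1))² = 1220 + ((4 + (-4 + 0))/(-7 + (-4 + 0)))² = 1220 + ((4 - 4)/(-7 - 4))² = 1220 + (0/(-11))² = 1220 + (-1/11*0)² = 1220 + 0² = 1220 + 0 = 1220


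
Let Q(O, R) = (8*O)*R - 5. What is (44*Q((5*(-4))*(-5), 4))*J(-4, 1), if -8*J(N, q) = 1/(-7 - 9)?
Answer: 35145/32 ≈ 1098.3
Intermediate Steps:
J(N, q) = 1/128 (J(N, q) = -1/(8*(-7 - 9)) = -⅛/(-16) = -⅛*(-1/16) = 1/128)
Q(O, R) = -5 + 8*O*R (Q(O, R) = 8*O*R - 5 = -5 + 8*O*R)
(44*Q((5*(-4))*(-5), 4))*J(-4, 1) = (44*(-5 + 8*((5*(-4))*(-5))*4))*(1/128) = (44*(-5 + 8*(-20*(-5))*4))*(1/128) = (44*(-5 + 8*100*4))*(1/128) = (44*(-5 + 3200))*(1/128) = (44*3195)*(1/128) = 140580*(1/128) = 35145/32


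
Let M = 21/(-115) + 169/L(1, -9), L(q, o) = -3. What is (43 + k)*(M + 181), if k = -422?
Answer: -16276913/345 ≈ -47179.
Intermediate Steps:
M = -19498/345 (M = 21/(-115) + 169/(-3) = 21*(-1/115) + 169*(-1/3) = -21/115 - 169/3 = -19498/345 ≈ -56.516)
(43 + k)*(M + 181) = (43 - 422)*(-19498/345 + 181) = -379*42947/345 = -16276913/345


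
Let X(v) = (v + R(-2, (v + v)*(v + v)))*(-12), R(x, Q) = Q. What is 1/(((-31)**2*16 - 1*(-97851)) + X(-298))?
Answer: -1/4145789 ≈ -2.4121e-7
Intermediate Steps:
X(v) = -48*v**2 - 12*v (X(v) = (v + (v + v)*(v + v))*(-12) = (v + (2*v)*(2*v))*(-12) = (v + 4*v**2)*(-12) = -48*v**2 - 12*v)
1/(((-31)**2*16 - 1*(-97851)) + X(-298)) = 1/(((-31)**2*16 - 1*(-97851)) + 12*(-298)*(-1 - 4*(-298))) = 1/((961*16 + 97851) + 12*(-298)*(-1 + 1192)) = 1/((15376 + 97851) + 12*(-298)*1191) = 1/(113227 - 4259016) = 1/(-4145789) = -1/4145789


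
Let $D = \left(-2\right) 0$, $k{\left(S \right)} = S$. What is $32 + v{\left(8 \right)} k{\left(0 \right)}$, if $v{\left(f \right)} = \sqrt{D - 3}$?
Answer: $32$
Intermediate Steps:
$D = 0$
$v{\left(f \right)} = i \sqrt{3}$ ($v{\left(f \right)} = \sqrt{0 - 3} = \sqrt{-3} = i \sqrt{3}$)
$32 + v{\left(8 \right)} k{\left(0 \right)} = 32 + i \sqrt{3} \cdot 0 = 32 + 0 = 32$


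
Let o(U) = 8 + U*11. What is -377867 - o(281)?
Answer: -380966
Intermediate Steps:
o(U) = 8 + 11*U
-377867 - o(281) = -377867 - (8 + 11*281) = -377867 - (8 + 3091) = -377867 - 1*3099 = -377867 - 3099 = -380966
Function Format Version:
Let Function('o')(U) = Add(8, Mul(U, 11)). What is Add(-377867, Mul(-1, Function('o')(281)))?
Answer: -380966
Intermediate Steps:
Function('o')(U) = Add(8, Mul(11, U))
Add(-377867, Mul(-1, Function('o')(281))) = Add(-377867, Mul(-1, Add(8, Mul(11, 281)))) = Add(-377867, Mul(-1, Add(8, 3091))) = Add(-377867, Mul(-1, 3099)) = Add(-377867, -3099) = -380966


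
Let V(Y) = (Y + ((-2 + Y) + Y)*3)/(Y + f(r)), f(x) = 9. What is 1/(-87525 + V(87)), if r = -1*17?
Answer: -32/2800599 ≈ -1.1426e-5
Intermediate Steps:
r = -17
V(Y) = (-6 + 7*Y)/(9 + Y) (V(Y) = (Y + ((-2 + Y) + Y)*3)/(Y + 9) = (Y + (-2 + 2*Y)*3)/(9 + Y) = (Y + (-6 + 6*Y))/(9 + Y) = (-6 + 7*Y)/(9 + Y))
1/(-87525 + V(87)) = 1/(-87525 + (-6 + 7*87)/(9 + 87)) = 1/(-87525 + (-6 + 609)/96) = 1/(-87525 + (1/96)*603) = 1/(-87525 + 201/32) = 1/(-2800599/32) = -32/2800599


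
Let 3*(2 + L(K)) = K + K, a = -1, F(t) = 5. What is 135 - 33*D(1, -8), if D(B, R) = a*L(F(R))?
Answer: 179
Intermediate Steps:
L(K) = -2 + 2*K/3 (L(K) = -2 + (K + K)/3 = -2 + (2*K)/3 = -2 + 2*K/3)
D(B, R) = -4/3 (D(B, R) = -(-2 + (⅔)*5) = -(-2 + 10/3) = -1*4/3 = -4/3)
135 - 33*D(1, -8) = 135 - 33*(-4/3) = 135 + 44 = 179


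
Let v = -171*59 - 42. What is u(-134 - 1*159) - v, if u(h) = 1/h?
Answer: 2968382/293 ≈ 10131.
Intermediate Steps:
v = -10131 (v = -10089 - 42 = -10131)
u(-134 - 1*159) - v = 1/(-134 - 1*159) - 1*(-10131) = 1/(-134 - 159) + 10131 = 1/(-293) + 10131 = -1/293 + 10131 = 2968382/293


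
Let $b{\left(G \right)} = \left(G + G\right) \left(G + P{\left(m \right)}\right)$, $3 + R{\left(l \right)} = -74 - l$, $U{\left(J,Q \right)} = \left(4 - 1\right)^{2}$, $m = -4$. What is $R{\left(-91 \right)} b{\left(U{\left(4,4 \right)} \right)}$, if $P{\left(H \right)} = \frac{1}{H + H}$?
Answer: $\frac{4473}{2} \approx 2236.5$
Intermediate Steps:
$P{\left(H \right)} = \frac{1}{2 H}$
$U{\left(J,Q \right)} = 9$ ($U{\left(J,Q \right)} = 3^{2} = 9$)
$R{\left(l \right)} = -77 - l$ ($R{\left(l \right)} = -3 - \left(74 + l\right) = -77 - l$)
$b{\left(G \right)} = 2 G \left(- \frac{1}{8} + G\right)$ ($b{\left(G \right)} = \left(G + G\right) \left(G + \frac{1}{2 \left(-4\right)}\right) = 2 G \left(G + \frac{1}{2} \left(- \frac{1}{4}\right)\right) = 2 G \left(G - \frac{1}{8}\right) = 2 G \left(- \frac{1}{8} + G\right)$)
$R{\left(-91 \right)} b{\left(U{\left(4,4 \right)} \right)} = \left(-77 - -91\right) \frac{1}{4} \cdot 9 \left(-1 + 8 \cdot 9\right) = \left(-77 + 91\right) \frac{1}{4} \cdot 9 \left(-1 + 72\right) = 14 \cdot \frac{1}{4} \cdot 9 \cdot 71 = 14 \cdot \frac{639}{4} = \frac{4473}{2}$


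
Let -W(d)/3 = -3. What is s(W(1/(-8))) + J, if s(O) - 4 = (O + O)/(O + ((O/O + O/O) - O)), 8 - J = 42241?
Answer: -42220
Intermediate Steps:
J = -42233 (J = 8 - 1*42241 = 8 - 42241 = -42233)
W(d) = 9 (W(d) = -3*(-3) = 9)
s(O) = 4 + O (s(O) = 4 + (O + O)/(O + ((O/O + O/O) - O)) = 4 + (2*O)/(O + ((1 + 1) - O)) = 4 + (2*O)/(O + (2 - O)) = 4 + (2*O)/2 = 4 + (2*O)*(1/2) = 4 + O)
s(W(1/(-8))) + J = (4 + 9) - 42233 = 13 - 42233 = -42220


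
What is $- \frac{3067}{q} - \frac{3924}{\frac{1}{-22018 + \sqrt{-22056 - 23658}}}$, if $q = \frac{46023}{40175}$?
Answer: $\frac{3976201023811}{46023} - 3924 i \sqrt{45714} \approx 8.6396 \cdot 10^{7} - 8.3898 \cdot 10^{5} i$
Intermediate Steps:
$q = \frac{46023}{40175}$ ($q = 46023 \cdot \frac{1}{40175} = \frac{46023}{40175} \approx 1.1456$)
$- \frac{3067}{q} - \frac{3924}{\frac{1}{-22018 + \sqrt{-22056 - 23658}}} = - \frac{3067}{\frac{46023}{40175}} - \frac{3924}{\frac{1}{-22018 + \sqrt{-22056 - 23658}}} = \left(-3067\right) \frac{40175}{46023} - \frac{3924}{\frac{1}{-22018 + \sqrt{-45714}}} = - \frac{123216725}{46023} - \frac{3924}{\frac{1}{-22018 + i \sqrt{45714}}} = - \frac{123216725}{46023} - 3924 \left(-22018 + i \sqrt{45714}\right) = - \frac{123216725}{46023} + \left(86398632 - 3924 i \sqrt{45714}\right) = \frac{3976201023811}{46023} - 3924 i \sqrt{45714}$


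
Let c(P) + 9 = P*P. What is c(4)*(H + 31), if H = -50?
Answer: -133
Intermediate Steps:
c(P) = -9 + P² (c(P) = -9 + P*P = -9 + P²)
c(4)*(H + 31) = (-9 + 4²)*(-50 + 31) = (-9 + 16)*(-19) = 7*(-19) = -133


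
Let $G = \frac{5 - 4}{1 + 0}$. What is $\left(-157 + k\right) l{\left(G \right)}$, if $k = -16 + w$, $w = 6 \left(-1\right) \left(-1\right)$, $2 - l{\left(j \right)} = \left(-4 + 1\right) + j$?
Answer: $-668$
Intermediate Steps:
$G = 1$ ($G = 1 \cdot 1^{-1} = 1 \cdot 1 = 1$)
$l{\left(j \right)} = 5 - j$ ($l{\left(j \right)} = 2 - \left(\left(-4 + 1\right) + j\right) = 2 - \left(-3 + j\right) = 5 - j$)
$w = 6$ ($w = \left(-6\right) \left(-1\right) = 6$)
$k = -10$ ($k = -16 + 6 = -10$)
$\left(-157 + k\right) l{\left(G \right)} = \left(-157 - 10\right) \left(5 - 1\right) = - 167 \left(5 - 1\right) = \left(-167\right) 4 = -668$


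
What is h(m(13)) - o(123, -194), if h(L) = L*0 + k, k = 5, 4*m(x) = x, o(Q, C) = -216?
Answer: 221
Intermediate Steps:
m(x) = x/4
h(L) = 5 (h(L) = L*0 + 5 = 0 + 5 = 5)
h(m(13)) - o(123, -194) = 5 - 1*(-216) = 5 + 216 = 221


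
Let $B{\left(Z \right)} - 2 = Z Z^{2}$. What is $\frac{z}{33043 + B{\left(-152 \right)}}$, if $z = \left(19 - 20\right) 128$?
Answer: $\frac{128}{3478763} \approx 3.6795 \cdot 10^{-5}$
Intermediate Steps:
$B{\left(Z \right)} = 2 + Z^{3}$ ($B{\left(Z \right)} = 2 + Z Z^{2} = 2 + Z^{3}$)
$z = -128$ ($z = \left(-1\right) 128 = -128$)
$\frac{z}{33043 + B{\left(-152 \right)}} = - \frac{128}{33043 + \left(2 + \left(-152\right)^{3}\right)} = - \frac{128}{33043 + \left(2 - 3511808\right)} = - \frac{128}{33043 - 3511806} = - \frac{128}{-3478763} = \left(-128\right) \left(- \frac{1}{3478763}\right) = \frac{128}{3478763}$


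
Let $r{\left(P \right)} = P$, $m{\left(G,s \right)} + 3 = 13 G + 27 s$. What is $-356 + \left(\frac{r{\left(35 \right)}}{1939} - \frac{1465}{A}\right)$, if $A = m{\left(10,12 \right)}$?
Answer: $- \frac{44877562}{124927} \approx -359.23$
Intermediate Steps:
$m{\left(G,s \right)} = -3 + 13 G + 27 s$ ($m{\left(G,s \right)} = -3 + \left(13 G + 27 s\right) = -3 + 13 G + 27 s$)
$A = 451$ ($A = -3 + 13 \cdot 10 + 27 \cdot 12 = -3 + 130 + 324 = 451$)
$-356 + \left(\frac{r{\left(35 \right)}}{1939} - \frac{1465}{A}\right) = -356 + \left(\frac{35}{1939} - \frac{1465}{451}\right) = -356 + \left(35 \cdot \frac{1}{1939} - \frac{1465}{451}\right) = -356 + \left(\frac{5}{277} - \frac{1465}{451}\right) = -356 - \frac{403550}{124927} = - \frac{44877562}{124927}$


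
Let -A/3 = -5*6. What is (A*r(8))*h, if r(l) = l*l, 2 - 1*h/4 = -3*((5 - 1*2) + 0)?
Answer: 253440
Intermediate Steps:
A = 90 (A = -(-15)*6 = -3*(-30) = 90)
h = 44 (h = 8 - (-12)*((5 - 1*2) + 0) = 8 - (-12)*((5 - 2) + 0) = 8 - (-12)*(3 + 0) = 8 - (-12)*3 = 8 - 4*(-9) = 8 + 36 = 44)
r(l) = l²
(A*r(8))*h = (90*8²)*44 = (90*64)*44 = 5760*44 = 253440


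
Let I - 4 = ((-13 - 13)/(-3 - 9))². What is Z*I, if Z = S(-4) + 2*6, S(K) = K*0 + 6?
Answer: 313/2 ≈ 156.50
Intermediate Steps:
S(K) = 6 (S(K) = 0 + 6 = 6)
Z = 18 (Z = 6 + 2*6 = 6 + 12 = 18)
I = 313/36 (I = 4 + ((-13 - 13)/(-3 - 9))² = 4 + (-26/(-12))² = 4 + (-26*(-1/12))² = 4 + (13/6)² = 4 + 169/36 = 313/36 ≈ 8.6944)
Z*I = 18*(313/36) = 313/2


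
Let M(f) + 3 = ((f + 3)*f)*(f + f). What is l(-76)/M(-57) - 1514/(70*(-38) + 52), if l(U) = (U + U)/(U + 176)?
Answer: 6640737427/11439177000 ≈ 0.58053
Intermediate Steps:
M(f) = -3 + 2*f²*(3 + f) (M(f) = -3 + ((f + 3)*f)*(f + f) = -3 + ((3 + f)*f)*(2*f) = -3 + (f*(3 + f))*(2*f) = -3 + 2*f²*(3 + f))
l(U) = 2*U/(176 + U) (l(U) = (2*U)/(176 + U) = 2*U/(176 + U))
l(-76)/M(-57) - 1514/(70*(-38) + 52) = (2*(-76)/(176 - 76))/(-3 + 2*(-57)³ + 6*(-57)²) - 1514/(70*(-38) + 52) = (2*(-76)/100)/(-3 + 2*(-185193) + 6*3249) - 1514/(-2660 + 52) = (2*(-76)*(1/100))/(-3 - 370386 + 19494) - 1514/(-2608) = -38/25/(-350895) - 1514*(-1/2608) = -38/25*(-1/350895) + 757/1304 = 38/8772375 + 757/1304 = 6640737427/11439177000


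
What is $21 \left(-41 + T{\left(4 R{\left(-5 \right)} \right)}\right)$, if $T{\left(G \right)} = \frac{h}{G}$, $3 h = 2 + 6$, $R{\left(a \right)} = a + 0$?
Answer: $- \frac{4319}{5} \approx -863.8$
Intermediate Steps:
$R{\left(a \right)} = a$
$h = \frac{8}{3}$ ($h = \frac{2 + 6}{3} = \frac{1}{3} \cdot 8 = \frac{8}{3} \approx 2.6667$)
$T{\left(G \right)} = \frac{8}{3 G}$
$21 \left(-41 + T{\left(4 R{\left(-5 \right)} \right)}\right) = 21 \left(-41 + \frac{8}{3 \cdot 4 \left(-5\right)}\right) = 21 \left(-41 + \frac{8}{3 \left(-20\right)}\right) = 21 \left(-41 + \frac{8}{3} \left(- \frac{1}{20}\right)\right) = 21 \left(-41 - \frac{2}{15}\right) = 21 \left(- \frac{617}{15}\right) = - \frac{4319}{5}$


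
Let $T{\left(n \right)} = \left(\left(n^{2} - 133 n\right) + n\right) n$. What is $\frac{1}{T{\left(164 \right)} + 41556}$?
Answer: $\frac{1}{902228} \approx 1.1084 \cdot 10^{-6}$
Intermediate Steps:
$T{\left(n \right)} = n \left(n^{2} - 132 n\right)$ ($T{\left(n \right)} = \left(n^{2} - 132 n\right) n = n \left(n^{2} - 132 n\right)$)
$\frac{1}{T{\left(164 \right)} + 41556} = \frac{1}{164^{2} \left(-132 + 164\right) + 41556} = \frac{1}{26896 \cdot 32 + 41556} = \frac{1}{860672 + 41556} = \frac{1}{902228}$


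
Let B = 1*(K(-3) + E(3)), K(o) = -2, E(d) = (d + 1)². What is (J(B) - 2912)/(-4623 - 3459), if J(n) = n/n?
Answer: 2911/8082 ≈ 0.36018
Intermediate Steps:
E(d) = (1 + d)²
B = 14 (B = 1*(-2 + (1 + 3)²) = 1*(-2 + 4²) = 1*(-2 + 16) = 1*14 = 14)
J(n) = 1
(J(B) - 2912)/(-4623 - 3459) = (1 - 2912)/(-4623 - 3459) = -2911/(-8082) = -2911*(-1/8082) = 2911/8082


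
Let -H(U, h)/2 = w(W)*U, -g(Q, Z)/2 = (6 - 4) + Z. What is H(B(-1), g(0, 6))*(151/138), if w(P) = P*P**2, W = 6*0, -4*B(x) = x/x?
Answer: 0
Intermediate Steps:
B(x) = -1/4 (B(x) = -x/(4*x) = -1/4*1 = -1/4)
W = 0
g(Q, Z) = -4 - 2*Z (g(Q, Z) = -2*((6 - 4) + Z) = -2*(2 + Z) = -4 - 2*Z)
w(P) = P**3
H(U, h) = 0 (H(U, h) = -2*0**3*U = -0*U = -2*0 = 0)
H(B(-1), g(0, 6))*(151/138) = 0*(151/138) = 0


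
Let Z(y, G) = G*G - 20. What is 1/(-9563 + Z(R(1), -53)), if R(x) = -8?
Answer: -1/6774 ≈ -0.00014762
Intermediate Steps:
Z(y, G) = -20 + G**2 (Z(y, G) = G**2 - 20 = -20 + G**2)
1/(-9563 + Z(R(1), -53)) = 1/(-9563 + (-20 + (-53)**2)) = 1/(-9563 + (-20 + 2809)) = 1/(-9563 + 2789) = 1/(-6774) = -1/6774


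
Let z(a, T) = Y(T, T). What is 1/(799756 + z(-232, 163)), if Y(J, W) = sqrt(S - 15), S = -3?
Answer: 399878/319804829777 - 3*I*sqrt(2)/639609659554 ≈ 1.2504e-6 - 6.6332e-12*I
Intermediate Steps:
Y(J, W) = 3*I*sqrt(2) (Y(J, W) = sqrt(-3 - 15) = sqrt(-18) = 3*I*sqrt(2))
z(a, T) = 3*I*sqrt(2)
1/(799756 + z(-232, 163)) = 1/(799756 + 3*I*sqrt(2))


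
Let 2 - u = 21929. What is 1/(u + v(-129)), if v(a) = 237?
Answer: -1/21690 ≈ -4.6104e-5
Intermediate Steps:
u = -21927 (u = 2 - 1*21929 = 2 - 21929 = -21927)
1/(u + v(-129)) = 1/(-21927 + 237) = 1/(-21690) = -1/21690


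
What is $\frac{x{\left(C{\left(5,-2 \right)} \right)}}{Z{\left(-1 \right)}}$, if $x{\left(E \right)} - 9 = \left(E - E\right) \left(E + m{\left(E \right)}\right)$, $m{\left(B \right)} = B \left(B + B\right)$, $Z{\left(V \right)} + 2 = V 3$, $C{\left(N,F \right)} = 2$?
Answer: $- \frac{9}{5} \approx -1.8$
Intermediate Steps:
$Z{\left(V \right)} = -2 + 3 V$ ($Z{\left(V \right)} = -2 + V 3 = -2 + 3 V$)
$m{\left(B \right)} = 2 B^{2}$ ($m{\left(B \right)} = B 2 B = 2 B^{2}$)
$x{\left(E \right)} = 9$ ($x{\left(E \right)} = 9 + \left(E - E\right) \left(E + 2 E^{2}\right) = 9 + 0 \left(E + 2 E^{2}\right) = 9 + 0 = 9$)
$\frac{x{\left(C{\left(5,-2 \right)} \right)}}{Z{\left(-1 \right)}} = \frac{9}{-2 + 3 \left(-1\right)} = \frac{9}{-2 - 3} = \frac{9}{-5} = 9 \left(- \frac{1}{5}\right) = - \frac{9}{5}$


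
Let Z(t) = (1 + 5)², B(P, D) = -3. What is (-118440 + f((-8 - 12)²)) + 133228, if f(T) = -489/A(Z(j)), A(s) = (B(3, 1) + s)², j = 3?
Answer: 5367881/363 ≈ 14788.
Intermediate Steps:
Z(t) = 36 (Z(t) = 6² = 36)
A(s) = (-3 + s)²
f(T) = -163/363 (f(T) = -489/(-3 + 36)² = -489/(33²) = -489/1089 = -489*1/1089 = -163/363)
(-118440 + f((-8 - 12)²)) + 133228 = (-118440 - 163/363) + 133228 = -42993883/363 + 133228 = 5367881/363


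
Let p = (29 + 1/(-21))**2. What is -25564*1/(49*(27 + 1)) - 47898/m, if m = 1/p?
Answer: -1967352721/49 ≈ -4.0150e+7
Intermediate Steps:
p = 369664/441 (p = (29 - 1/21)**2 = (608/21)**2 = 369664/441 ≈ 838.24)
m = 441/369664 (m = 1/(369664/441) = 441/369664 ≈ 0.0011930)
-25564*1/(49*(27 + 1)) - 47898/m = -25564*1/(49*(27 + 1)) - 47898/441/369664 = -25564/(49*28) - 47898*369664/441 = -25564/1372 - 1967351808/49 = -25564*1/1372 - 1967351808/49 = -913/49 - 1967351808/49 = -1967352721/49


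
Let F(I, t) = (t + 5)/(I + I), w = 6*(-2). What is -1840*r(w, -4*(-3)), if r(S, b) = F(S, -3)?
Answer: 460/3 ≈ 153.33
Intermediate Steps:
w = -12
F(I, t) = (5 + t)/(2*I) (F(I, t) = (5 + t)/((2*I)) = (5 + t)*(1/(2*I)) = (5 + t)/(2*I))
r(S, b) = 1/S (r(S, b) = (5 - 3)/(2*S) = (½)*2/S = 1/S)
-1840*r(w, -4*(-3)) = -1840/(-12) = -1840*(-1/12) = 460/3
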